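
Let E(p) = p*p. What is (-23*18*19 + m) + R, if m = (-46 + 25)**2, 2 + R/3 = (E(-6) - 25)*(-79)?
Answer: -10038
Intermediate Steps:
E(p) = p**2
R = -2613 (R = -6 + 3*(((-6)**2 - 25)*(-79)) = -6 + 3*((36 - 25)*(-79)) = -6 + 3*(11*(-79)) = -6 + 3*(-869) = -6 - 2607 = -2613)
m = 441 (m = (-21)**2 = 441)
(-23*18*19 + m) + R = (-23*18*19 + 441) - 2613 = (-414*19 + 441) - 2613 = (-7866 + 441) - 2613 = -7425 - 2613 = -10038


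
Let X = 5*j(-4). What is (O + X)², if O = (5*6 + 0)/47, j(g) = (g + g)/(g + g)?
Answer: 70225/2209 ≈ 31.790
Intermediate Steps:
j(g) = 1 (j(g) = (2*g)/((2*g)) = (2*g)*(1/(2*g)) = 1)
X = 5 (X = 5*1 = 5)
O = 30/47 (O = (30 + 0)*(1/47) = 30*(1/47) = 30/47 ≈ 0.63830)
(O + X)² = (30/47 + 5)² = (265/47)² = 70225/2209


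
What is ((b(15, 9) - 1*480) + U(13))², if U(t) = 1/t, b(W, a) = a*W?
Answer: 20106256/169 ≈ 1.1897e+5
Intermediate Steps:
b(W, a) = W*a
((b(15, 9) - 1*480) + U(13))² = ((15*9 - 1*480) + 1/13)² = ((135 - 480) + 1/13)² = (-345 + 1/13)² = (-4484/13)² = 20106256/169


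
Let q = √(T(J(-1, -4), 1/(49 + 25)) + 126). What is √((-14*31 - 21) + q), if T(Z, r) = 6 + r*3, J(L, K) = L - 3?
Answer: √(-2491580 + 74*√723054)/74 ≈ 21.06*I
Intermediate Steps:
J(L, K) = -3 + L
T(Z, r) = 6 + 3*r
q = √723054/74 (q = √((6 + 3/(49 + 25)) + 126) = √((6 + 3/74) + 126) = √(447/74 + 126) = √(9771/74) = √723054/74 ≈ 11.491)
√((-14*31 - 21) + q) = √((-14*31 - 21) + √723054/74) = √((-434 - 21) + √723054/74) = √(-455 + √723054/74)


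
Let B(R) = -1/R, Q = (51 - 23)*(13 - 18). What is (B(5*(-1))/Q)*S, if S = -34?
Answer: 17/350 ≈ 0.048571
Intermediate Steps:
Q = -140 (Q = 28*(-5) = -140)
(B(5*(-1))/Q)*S = (-1/(5*(-1))/(-140))*(-34) = (-1/(-5)*(-1/140))*(-34) = (-1*(-⅕)*(-1/140))*(-34) = ((⅕)*(-1/140))*(-34) = -1/700*(-34) = 17/350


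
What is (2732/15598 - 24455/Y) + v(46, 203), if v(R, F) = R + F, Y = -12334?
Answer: 24159596423/96192866 ≈ 251.16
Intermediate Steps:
v(R, F) = F + R
(2732/15598 - 24455/Y) + v(46, 203) = (2732/15598 - 24455/(-12334)) + (203 + 46) = (2732*(1/15598) - 24455*(-1/12334)) + 249 = (1366/7799 + 24455/12334) + 249 = 207572789/96192866 + 249 = 24159596423/96192866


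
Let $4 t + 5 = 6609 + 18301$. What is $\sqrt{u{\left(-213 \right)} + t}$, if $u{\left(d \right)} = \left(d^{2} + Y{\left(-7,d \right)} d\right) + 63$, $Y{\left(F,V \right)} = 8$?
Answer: $\frac{\sqrt{199817}}{2} \approx 223.5$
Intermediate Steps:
$u{\left(d \right)} = 63 + d^{2} + 8 d$ ($u{\left(d \right)} = \left(d^{2} + 8 d\right) + 63 = 63 + d^{2} + 8 d$)
$t = \frac{24905}{4}$ ($t = - \frac{5}{4} + \frac{6609 + 18301}{4} = - \frac{5}{4} + \frac{1}{4} \cdot 24910 = - \frac{5}{4} + \frac{12455}{2} = \frac{24905}{4} \approx 6226.3$)
$\sqrt{u{\left(-213 \right)} + t} = \sqrt{\left(63 + \left(-213\right)^{2} + 8 \left(-213\right)\right) + \frac{24905}{4}} = \sqrt{\left(63 + 45369 - 1704\right) + \frac{24905}{4}} = \sqrt{43728 + \frac{24905}{4}} = \sqrt{\frac{199817}{4}} = \frac{\sqrt{199817}}{2}$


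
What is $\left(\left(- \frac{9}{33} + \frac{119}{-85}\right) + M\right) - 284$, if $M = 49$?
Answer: $- \frac{13017}{55} \approx -236.67$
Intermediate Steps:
$\left(\left(- \frac{9}{33} + \frac{119}{-85}\right) + M\right) - 284 = \left(\left(- \frac{9}{33} + \frac{119}{-85}\right) + 49\right) - 284 = \left(\left(\left(-9\right) \frac{1}{33} + 119 \left(- \frac{1}{85}\right)\right) + 49\right) - 284 = \left(\left(- \frac{3}{11} - \frac{7}{5}\right) + 49\right) - 284 = \left(- \frac{92}{55} + 49\right) - 284 = \frac{2603}{55} - 284 = - \frac{13017}{55}$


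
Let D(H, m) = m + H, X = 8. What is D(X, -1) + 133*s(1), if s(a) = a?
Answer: 140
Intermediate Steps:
D(H, m) = H + m
D(X, -1) + 133*s(1) = (8 - 1) + 133*1 = 7 + 133 = 140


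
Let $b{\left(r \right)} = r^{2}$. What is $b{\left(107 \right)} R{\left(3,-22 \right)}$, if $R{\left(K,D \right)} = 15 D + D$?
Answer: $-4030048$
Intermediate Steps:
$R{\left(K,D \right)} = 16 D$
$b{\left(107 \right)} R{\left(3,-22 \right)} = 107^{2} \cdot 16 \left(-22\right) = 11449 \left(-352\right) = -4030048$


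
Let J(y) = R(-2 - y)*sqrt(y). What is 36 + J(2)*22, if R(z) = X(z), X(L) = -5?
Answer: 36 - 110*sqrt(2) ≈ -119.56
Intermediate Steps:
R(z) = -5
J(y) = -5*sqrt(y)
36 + J(2)*22 = 36 - 5*sqrt(2)*22 = 36 - 110*sqrt(2)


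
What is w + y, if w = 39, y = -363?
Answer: -324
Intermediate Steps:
w + y = 39 - 363 = -324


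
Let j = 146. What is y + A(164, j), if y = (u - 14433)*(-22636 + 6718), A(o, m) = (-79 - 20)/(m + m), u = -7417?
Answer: 101560023501/292 ≈ 3.4781e+8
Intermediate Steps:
A(o, m) = -99/(2*m) (A(o, m) = -99*1/(2*m) = -99/(2*m))
y = 347808300 (y = (-7417 - 14433)*(-22636 + 6718) = -21850*(-15918) = 347808300)
y + A(164, j) = 347808300 - 99/2/146 = 347808300 - 99/2*1/146 = 347808300 - 99/292 = 101560023501/292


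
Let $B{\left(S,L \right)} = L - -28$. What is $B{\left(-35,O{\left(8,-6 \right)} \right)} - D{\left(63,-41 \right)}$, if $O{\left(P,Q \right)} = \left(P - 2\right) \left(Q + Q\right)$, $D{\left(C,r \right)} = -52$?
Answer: $8$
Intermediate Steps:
$O{\left(P,Q \right)} = 2 Q \left(-2 + P\right)$ ($O{\left(P,Q \right)} = \left(-2 + P\right) 2 Q = 2 Q \left(-2 + P\right)$)
$B{\left(S,L \right)} = 28 + L$ ($B{\left(S,L \right)} = L + 28 = 28 + L$)
$B{\left(-35,O{\left(8,-6 \right)} \right)} - D{\left(63,-41 \right)} = \left(28 + 2 \left(-6\right) \left(-2 + 8\right)\right) - -52 = \left(28 + 2 \left(-6\right) 6\right) + 52 = \left(28 - 72\right) + 52 = -44 + 52 = 8$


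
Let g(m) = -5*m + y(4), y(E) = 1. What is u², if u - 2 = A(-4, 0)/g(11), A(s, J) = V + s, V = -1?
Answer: 12769/2916 ≈ 4.3789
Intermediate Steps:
A(s, J) = -1 + s
g(m) = 1 - 5*m (g(m) = -5*m + 1 = 1 - 5*m)
u = 113/54 (u = 2 + (-1 - 4)/(1 - 5*11) = 2 - 5/(1 - 55) = 2 - 5/(-54) = 2 - 5*(-1/54) = 2 + 5/54 = 113/54 ≈ 2.0926)
u² = (113/54)² = 12769/2916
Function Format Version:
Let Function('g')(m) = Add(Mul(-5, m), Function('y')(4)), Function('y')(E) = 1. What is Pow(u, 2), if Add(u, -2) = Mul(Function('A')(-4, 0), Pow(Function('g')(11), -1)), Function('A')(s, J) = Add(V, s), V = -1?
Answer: Rational(12769, 2916) ≈ 4.3789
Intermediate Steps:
Function('A')(s, J) = Add(-1, s)
Function('g')(m) = Add(1, Mul(-5, m)) (Function('g')(m) = Add(Mul(-5, m), 1) = Add(1, Mul(-5, m)))
u = Rational(113, 54) (u = Add(2, Mul(Add(-1, -4), Pow(Add(1, Mul(-5, 11)), -1))) = Add(2, Mul(-5, Pow(Add(1, -55), -1))) = Add(2, Mul(-5, Pow(-54, -1))) = Add(2, Mul(-5, Rational(-1, 54))) = Add(2, Rational(5, 54)) = Rational(113, 54) ≈ 2.0926)
Pow(u, 2) = Pow(Rational(113, 54), 2) = Rational(12769, 2916)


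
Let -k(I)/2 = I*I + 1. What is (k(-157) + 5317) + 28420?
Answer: -15563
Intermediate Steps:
k(I) = -2 - 2*I² (k(I) = -2*(I*I + 1) = -2*(I² + 1) = -2*(1 + I²) = -2 - 2*I²)
(k(-157) + 5317) + 28420 = ((-2 - 2*(-157)²) + 5317) + 28420 = ((-2 - 2*24649) + 5317) + 28420 = ((-2 - 49298) + 5317) + 28420 = (-49300 + 5317) + 28420 = -43983 + 28420 = -15563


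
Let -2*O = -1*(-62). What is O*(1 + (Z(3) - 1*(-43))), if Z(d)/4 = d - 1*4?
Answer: -1240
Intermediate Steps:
Z(d) = -16 + 4*d (Z(d) = 4*(d - 1*4) = 4*(d - 4) = 4*(-4 + d) = -16 + 4*d)
O = -31 (O = -(-1)*(-62)/2 = -½*62 = -31)
O*(1 + (Z(3) - 1*(-43))) = -31*(1 + ((-16 + 4*3) - 1*(-43))) = -31*(1 + ((-16 + 12) + 43)) = -31*(1 + (-4 + 43)) = -31*(1 + 39) = -31*40 = -1240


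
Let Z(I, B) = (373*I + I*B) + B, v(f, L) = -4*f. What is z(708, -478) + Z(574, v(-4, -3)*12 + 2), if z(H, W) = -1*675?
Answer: 324977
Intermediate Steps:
z(H, W) = -675
Z(I, B) = B + 373*I + B*I (Z(I, B) = (373*I + B*I) + B = B + 373*I + B*I)
z(708, -478) + Z(574, v(-4, -3)*12 + 2) = -675 + ((-4*(-4)*12 + 2) + 373*574 + (-4*(-4)*12 + 2)*574) = -675 + ((16*12 + 2) + 214102 + (16*12 + 2)*574) = -675 + ((192 + 2) + 214102 + (192 + 2)*574) = -675 + (194 + 214102 + 194*574) = -675 + (194 + 214102 + 111356) = -675 + 325652 = 324977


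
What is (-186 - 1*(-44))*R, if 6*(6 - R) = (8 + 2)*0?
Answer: -852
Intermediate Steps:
R = 6 (R = 6 - (8 + 2)*0/6 = 6 - 5*0/3 = 6 - 1/6*0 = 6 + 0 = 6)
(-186 - 1*(-44))*R = (-186 - 1*(-44))*6 = (-186 + 44)*6 = -142*6 = -852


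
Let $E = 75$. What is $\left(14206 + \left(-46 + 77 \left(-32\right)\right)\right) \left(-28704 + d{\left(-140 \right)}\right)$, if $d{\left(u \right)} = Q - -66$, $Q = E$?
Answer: $-334072848$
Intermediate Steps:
$Q = 75$
$d{\left(u \right)} = 141$ ($d{\left(u \right)} = 75 - -66 = 75 + 66 = 141$)
$\left(14206 + \left(-46 + 77 \left(-32\right)\right)\right) \left(-28704 + d{\left(-140 \right)}\right) = \left(14206 + \left(-46 + 77 \left(-32\right)\right)\right) \left(-28704 + 141\right) = \left(14206 - 2510\right) \left(-28563\right) = 11696 \left(-28563\right) = -334072848$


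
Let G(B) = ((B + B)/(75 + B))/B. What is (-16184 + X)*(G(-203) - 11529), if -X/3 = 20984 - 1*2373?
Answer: 53138247569/64 ≈ 8.3028e+8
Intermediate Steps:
X = -55833 (X = -3*(20984 - 1*2373) = -3*(20984 - 2373) = -3*18611 = -55833)
G(B) = 2/(75 + B) (G(B) = ((2*B)/(75 + B))/B = (2*B/(75 + B))/B = 2/(75 + B))
(-16184 + X)*(G(-203) - 11529) = (-16184 - 55833)*(2/(75 - 203) - 11529) = -72017*(2/(-128) - 11529) = -72017*(2*(-1/128) - 11529) = -72017*(-1/64 - 11529) = -72017*(-737857/64) = 53138247569/64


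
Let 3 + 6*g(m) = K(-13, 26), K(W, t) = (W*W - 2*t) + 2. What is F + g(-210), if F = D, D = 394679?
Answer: 1184095/3 ≈ 3.9470e+5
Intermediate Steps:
F = 394679
K(W, t) = 2 + W² - 2*t (K(W, t) = (W² - 2*t) + 2 = 2 + W² - 2*t)
g(m) = 58/3 (g(m) = -½ + (2 + (-13)² - 2*26)/6 = -½ + (2 + 169 - 52)/6 = -½ + (⅙)*119 = -½ + 119/6 = 58/3)
F + g(-210) = 394679 + 58/3 = 1184095/3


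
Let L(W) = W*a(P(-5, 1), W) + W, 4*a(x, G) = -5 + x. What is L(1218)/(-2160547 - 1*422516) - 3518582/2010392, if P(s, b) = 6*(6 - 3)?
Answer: -2742352553/1565090172 ≈ -1.7522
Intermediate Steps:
P(s, b) = 18 (P(s, b) = 6*3 = 18)
a(x, G) = -5/4 + x/4 (a(x, G) = (-5 + x)/4 = -5/4 + x/4)
L(W) = 17*W/4 (L(W) = W*(-5/4 + (¼)*18) + W = W*(-5/4 + 9/2) + W = W*(13/4) + W = 13*W/4 + W = 17*W/4)
L(1218)/(-2160547 - 1*422516) - 3518582/2010392 = ((17/4)*1218)/(-2160547 - 1*422516) - 3518582/2010392 = 10353/(2*(-2160547 - 422516)) - 3518582*1/2010392 = (10353/2)/(-2583063) - 1759291/1005196 = (10353/2)*(-1/2583063) - 1759291/1005196 = -493/246006 - 1759291/1005196 = -2742352553/1565090172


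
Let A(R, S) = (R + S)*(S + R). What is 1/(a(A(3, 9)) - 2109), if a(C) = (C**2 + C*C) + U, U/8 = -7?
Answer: 1/39307 ≈ 2.5441e-5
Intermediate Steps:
U = -56 (U = 8*(-7) = -56)
A(R, S) = (R + S)**2 (A(R, S) = (R + S)*(R + S) = (R + S)**2)
a(C) = -56 + 2*C**2 (a(C) = (C**2 + C*C) - 56 = (C**2 + C**2) - 56 = 2*C**2 - 56 = -56 + 2*C**2)
1/(a(A(3, 9)) - 2109) = 1/((-56 + 2*((3 + 9)**2)**2) - 2109) = 1/((-56 + 2*(12**2)**2) - 2109) = 1/((-56 + 2*144**2) - 2109) = 1/((-56 + 2*20736) - 2109) = 1/((-56 + 41472) - 2109) = 1/(41416 - 2109) = 1/39307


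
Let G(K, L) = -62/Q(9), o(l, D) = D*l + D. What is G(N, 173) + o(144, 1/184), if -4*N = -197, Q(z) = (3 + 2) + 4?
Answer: -10103/1656 ≈ -6.1008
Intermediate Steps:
Q(z) = 9 (Q(z) = 5 + 4 = 9)
o(l, D) = D + D*l
N = 197/4 (N = -¼*(-197) = 197/4 ≈ 49.250)
G(K, L) = -62/9
G(N, 173) + o(144, 1/184) = -62/9 + (1 + 144)/184 = -62/9 + (1/184)*145 = -62/9 + 145/184 = -10103/1656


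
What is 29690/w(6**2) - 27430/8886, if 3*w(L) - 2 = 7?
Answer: 43957175/4443 ≈ 9893.6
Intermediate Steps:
w(L) = 3 (w(L) = 2/3 + (1/3)*7 = 2/3 + 7/3 = 3)
29690/w(6**2) - 27430/8886 = 29690/3 - 27430/8886 = 29690*(1/3) - 27430*1/8886 = 29690/3 - 13715/4443 = 43957175/4443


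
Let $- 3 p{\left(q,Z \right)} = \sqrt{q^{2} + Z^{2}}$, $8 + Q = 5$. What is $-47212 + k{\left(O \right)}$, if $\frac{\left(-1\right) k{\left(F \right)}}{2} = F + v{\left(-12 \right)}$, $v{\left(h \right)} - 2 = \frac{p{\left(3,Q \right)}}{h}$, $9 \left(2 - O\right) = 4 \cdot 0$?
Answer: $-47220 - \frac{\sqrt{2}}{6} \approx -47220.0$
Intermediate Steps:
$Q = -3$ ($Q = -8 + 5 = -3$)
$p{\left(q,Z \right)} = - \frac{\sqrt{Z^{2} + q^{2}}}{3}$ ($p{\left(q,Z \right)} = - \frac{\sqrt{q^{2} + Z^{2}}}{3} = - \frac{\sqrt{Z^{2} + q^{2}}}{3}$)
$O = 2$ ($O = 2 - \frac{4 \cdot 0}{9} = 2 - 0 = 2 + 0 = 2$)
$v{\left(h \right)} = 2 - \frac{\sqrt{2}}{h}$ ($v{\left(h \right)} = 2 + \frac{\left(- \frac{1}{3}\right) \sqrt{\left(-3\right)^{2} + 3^{2}}}{h} = 2 + \frac{\left(- \frac{1}{3}\right) \sqrt{9 + 9}}{h} = 2 + \frac{\left(- \frac{1}{3}\right) \sqrt{18}}{h} = 2 + \frac{\left(- \frac{1}{3}\right) 3 \sqrt{2}}{h} = 2 + \frac{\left(-1\right) \sqrt{2}}{h} = 2 - \frac{\sqrt{2}}{h}$)
$k{\left(F \right)} = -4 - 2 F - \frac{\sqrt{2}}{6}$ ($k{\left(F \right)} = - 2 \left(F + \left(2 - \frac{\sqrt{2}}{-12}\right)\right) = - 2 \left(F + \left(2 - \sqrt{2} \left(- \frac{1}{12}\right)\right)\right) = - 2 \left(F + \left(2 + \frac{\sqrt{2}}{12}\right)\right) = - 2 \left(2 + F + \frac{\sqrt{2}}{12}\right) = -4 - 2 F - \frac{\sqrt{2}}{6}$)
$-47212 + k{\left(O \right)} = -47212 - \left(8 + \frac{\sqrt{2}}{6}\right) = -47220 - \frac{\sqrt{2}}{6}$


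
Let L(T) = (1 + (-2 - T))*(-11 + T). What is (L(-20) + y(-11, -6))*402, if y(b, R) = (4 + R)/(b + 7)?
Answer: -236577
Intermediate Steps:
L(T) = (-1 - T)*(-11 + T)
y(b, R) = (4 + R)/(7 + b)
(L(-20) + y(-11, -6))*402 = ((11 - 1*(-20)² + 10*(-20)) + (4 - 6)/(7 - 11))*402 = ((11 - 1*400 - 200) - 2/(-4))*402 = ((11 - 400 - 200) - ¼*(-2))*402 = (-589 + ½)*402 = -1177/2*402 = -236577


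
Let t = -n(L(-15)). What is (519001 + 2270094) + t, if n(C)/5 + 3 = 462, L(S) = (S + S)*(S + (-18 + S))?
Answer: 2786800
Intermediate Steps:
L(S) = 2*S*(-18 + 2*S) (L(S) = (2*S)*(-18 + 2*S) = 2*S*(-18 + 2*S))
n(C) = 2295 (n(C) = -15 + 5*462 = -15 + 2310 = 2295)
t = -2295 (t = -1*2295 = -2295)
(519001 + 2270094) + t = (519001 + 2270094) - 2295 = 2789095 - 2295 = 2786800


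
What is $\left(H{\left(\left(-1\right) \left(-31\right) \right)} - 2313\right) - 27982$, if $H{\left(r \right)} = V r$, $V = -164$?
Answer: $-35379$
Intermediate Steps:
$H{\left(r \right)} = - 164 r$
$\left(H{\left(\left(-1\right) \left(-31\right) \right)} - 2313\right) - 27982 = \left(- 164 \left(\left(-1\right) \left(-31\right)\right) - 2313\right) - 27982 = \left(\left(-164\right) 31 - 2313\right) - 27982 = \left(-5084 - 2313\right) - 27982 = -7397 - 27982 = -35379$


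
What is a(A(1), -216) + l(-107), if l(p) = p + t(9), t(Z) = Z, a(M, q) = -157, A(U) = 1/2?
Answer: -255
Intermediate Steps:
A(U) = 1/2
l(p) = 9 + p (l(p) = p + 9 = 9 + p)
a(A(1), -216) + l(-107) = -157 + (9 - 107) = -157 - 98 = -255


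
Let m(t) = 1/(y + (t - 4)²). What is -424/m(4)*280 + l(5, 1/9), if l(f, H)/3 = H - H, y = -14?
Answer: 1662080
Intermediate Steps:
l(f, H) = 0 (l(f, H) = 3*(H - H) = 3*0 = 0)
m(t) = 1/(-14 + (-4 + t)²) (m(t) = 1/(-14 + (t - 4)²) = 1/(-14 + (-4 + t)²))
-424/m(4)*280 + l(5, 1/9) = -(-5936 + 424*(-4 + 4)²)*280 + 0 = -424/(1/(-14 + 0²))*280 + 0 = -424/(1/(-14 + 0))*280 + 0 = -424/(1/(-14))*280 + 0 = -424/(-1/14)*280 + 0 = -424*(-14)*280 + 0 = 5936*280 + 0 = 1662080 + 0 = 1662080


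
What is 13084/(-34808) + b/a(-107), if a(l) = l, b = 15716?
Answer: -137110629/931114 ≈ -147.25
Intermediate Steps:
13084/(-34808) + b/a(-107) = 13084/(-34808) + 15716/(-107) = 13084*(-1/34808) + 15716*(-1/107) = -3271/8702 - 15716/107 = -137110629/931114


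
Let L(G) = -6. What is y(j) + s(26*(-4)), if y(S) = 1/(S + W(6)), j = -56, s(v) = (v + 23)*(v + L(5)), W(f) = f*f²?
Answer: 1425601/160 ≈ 8910.0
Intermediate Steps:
W(f) = f³
s(v) = (-6 + v)*(23 + v) (s(v) = (v + 23)*(v - 6) = (23 + v)*(-6 + v) = (-6 + v)*(23 + v))
y(S) = 1/(216 + S) (y(S) = 1/(S + 6³) = 1/(S + 216) = 1/(216 + S))
y(j) + s(26*(-4)) = 1/(216 - 56) + (-138 + (26*(-4))² + 17*(26*(-4))) = 1/160 + (-138 + (-104)² + 17*(-104)) = 1/160 + (-138 + 10816 - 1768) = 1/160 + 8910 = 1425601/160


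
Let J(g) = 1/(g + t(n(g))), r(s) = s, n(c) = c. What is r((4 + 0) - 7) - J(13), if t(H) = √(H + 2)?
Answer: -475/154 + √15/154 ≈ -3.0593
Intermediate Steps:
t(H) = √(2 + H)
J(g) = 1/(g + √(2 + g))
r((4 + 0) - 7) - J(13) = ((4 + 0) - 7) - 1/(13 + √(2 + 13)) = (4 - 7) - 1/(13 + √15) = -3 - 1/(13 + √15)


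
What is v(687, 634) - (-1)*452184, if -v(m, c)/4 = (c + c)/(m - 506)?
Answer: 81840232/181 ≈ 4.5216e+5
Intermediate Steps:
v(m, c) = -8*c/(-506 + m) (v(m, c) = -4*(c + c)/(m - 506) = -4*2*c/(-506 + m) = -8*c/(-506 + m))
v(687, 634) - (-1)*452184 = -8*634/(-506 + 687) - (-1)*452184 = -8*634/181 - 1*(-452184) = -8*634*1/181 + 452184 = -5072/181 + 452184 = 81840232/181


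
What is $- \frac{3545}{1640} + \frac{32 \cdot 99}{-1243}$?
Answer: $- \frac{174581}{37064} \approx -4.7103$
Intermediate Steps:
$- \frac{3545}{1640} + \frac{32 \cdot 99}{-1243} = \left(-3545\right) \frac{1}{1640} + 3168 \left(- \frac{1}{1243}\right) = - \frac{709}{328} - \frac{288}{113} = - \frac{174581}{37064}$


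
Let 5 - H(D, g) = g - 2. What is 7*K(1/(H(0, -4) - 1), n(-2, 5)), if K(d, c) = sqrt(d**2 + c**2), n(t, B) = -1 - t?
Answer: 7*sqrt(101)/10 ≈ 7.0349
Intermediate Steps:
H(D, g) = 7 - g (H(D, g) = 5 - (g - 2) = 5 - (-2 + g) = 5 + (2 - g) = 7 - g)
K(d, c) = sqrt(c**2 + d**2)
7*K(1/(H(0, -4) - 1), n(-2, 5)) = 7*sqrt((-1 - 1*(-2))**2 + (1/((7 - 1*(-4)) - 1))**2) = 7*sqrt((-1 + 2)**2 + (1/((7 + 4) - 1))**2) = 7*sqrt(1**2 + (1/(11 - 1))**2) = 7*sqrt(1 + (1/10)**2) = 7*sqrt(1 + 1/100) = 7*sqrt(101/100) = 7*(sqrt(101)/10) = 7*sqrt(101)/10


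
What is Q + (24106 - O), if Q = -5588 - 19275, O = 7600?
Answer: -8357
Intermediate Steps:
Q = -24863
Q + (24106 - O) = -24863 + (24106 - 1*7600) = -24863 + (24106 - 7600) = -24863 + 16506 = -8357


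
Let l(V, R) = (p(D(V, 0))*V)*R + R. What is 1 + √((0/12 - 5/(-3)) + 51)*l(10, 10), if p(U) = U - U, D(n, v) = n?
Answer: 1 + 10*√474/3 ≈ 73.572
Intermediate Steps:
p(U) = 0
l(V, R) = R (l(V, R) = (0*V)*R + R = 0*R + R = 0 + R = R)
1 + √((0/12 - 5/(-3)) + 51)*l(10, 10) = 1 + √((0/12 - 5/(-3)) + 51)*10 = 1 + √((0*(1/12) - 5*(-⅓)) + 51)*10 = 1 + √((0 + 5/3) + 51)*10 = 1 + √(5/3 + 51)*10 = 1 + √(158/3)*10 = 1 + (√474/3)*10 = 1 + 10*√474/3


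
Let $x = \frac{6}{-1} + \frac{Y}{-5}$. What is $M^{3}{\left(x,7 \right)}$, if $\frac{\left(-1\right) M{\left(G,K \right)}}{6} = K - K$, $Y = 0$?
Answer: $0$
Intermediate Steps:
$x = -6$ ($x = \frac{6}{-1} + \frac{0}{-5} = 6 \left(-1\right) + 0 \left(- \frac{1}{5}\right) = -6 + 0 = -6$)
$M{\left(G,K \right)} = 0$ ($M{\left(G,K \right)} = - 6 \left(K - K\right) = \left(-6\right) 0 = 0$)
$M^{3}{\left(x,7 \right)} = 0^{3} = 0$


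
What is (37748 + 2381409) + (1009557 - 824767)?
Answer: 2603947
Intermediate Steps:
(37748 + 2381409) + (1009557 - 824767) = 2419157 + 184790 = 2603947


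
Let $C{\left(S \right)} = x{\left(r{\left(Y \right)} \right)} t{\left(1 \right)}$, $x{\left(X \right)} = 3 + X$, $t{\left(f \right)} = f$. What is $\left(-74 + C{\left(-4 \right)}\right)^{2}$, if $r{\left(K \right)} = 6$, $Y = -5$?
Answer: $4225$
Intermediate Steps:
$C{\left(S \right)} = 9$ ($C{\left(S \right)} = \left(3 + 6\right) 1 = 9 \cdot 1 = 9$)
$\left(-74 + C{\left(-4 \right)}\right)^{2} = \left(-74 + 9\right)^{2} = \left(-65\right)^{2} = 4225$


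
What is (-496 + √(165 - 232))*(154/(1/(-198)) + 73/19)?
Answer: 287320400/19 - 579275*I*√67/19 ≈ 1.5122e+7 - 2.4956e+5*I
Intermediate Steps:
(-496 + √(165 - 232))*(154/(1/(-198)) + 73/19) = (-496 + √(-67))*(154/(-1/198) + 73*(1/19)) = (-496 + I*√67)*(154*(-198) + 73/19) = (-496 + I*√67)*(-30492 + 73/19) = (-496 + I*√67)*(-579275/19) = 287320400/19 - 579275*I*√67/19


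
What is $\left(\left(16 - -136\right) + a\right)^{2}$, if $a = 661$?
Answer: $660969$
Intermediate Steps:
$\left(\left(16 - -136\right) + a\right)^{2} = \left(\left(16 - -136\right) + 661\right)^{2} = \left(\left(16 + 136\right) + 661\right)^{2} = \left(152 + 661\right)^{2} = 813^{2} = 660969$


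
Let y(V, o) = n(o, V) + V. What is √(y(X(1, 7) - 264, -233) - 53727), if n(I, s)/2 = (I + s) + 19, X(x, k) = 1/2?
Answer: I*√219782/2 ≈ 234.4*I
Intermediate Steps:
X(x, k) = ½
n(I, s) = 38 + 2*I + 2*s (n(I, s) = 2*((I + s) + 19) = 2*(19 + I + s) = 38 + 2*I + 2*s)
y(V, o) = 38 + 2*o + 3*V (y(V, o) = (38 + 2*o + 2*V) + V = (38 + 2*V + 2*o) + V = 38 + 2*o + 3*V)
√(y(X(1, 7) - 264, -233) - 53727) = √((38 + 2*(-233) + 3*(½ - 264)) - 53727) = √((38 - 466 + 3*(-527/2)) - 53727) = √((38 - 466 - 1581/2) - 53727) = √(-2437/2 - 53727) = √(-109891/2) = I*√219782/2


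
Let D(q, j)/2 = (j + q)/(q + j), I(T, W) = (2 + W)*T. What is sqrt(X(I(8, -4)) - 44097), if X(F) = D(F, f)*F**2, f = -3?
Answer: I*sqrt(43585) ≈ 208.77*I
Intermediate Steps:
I(T, W) = T*(2 + W)
D(q, j) = 2 (D(q, j) = 2*((j + q)/(q + j)) = 2*((j + q)/(j + q)) = 2*1 = 2)
X(F) = 2*F**2
sqrt(X(I(8, -4)) - 44097) = sqrt(2*(8*(2 - 4))**2 - 44097) = sqrt(2*(8*(-2))**2 - 44097) = sqrt(2*(-16)**2 - 44097) = sqrt(2*256 - 44097) = sqrt(512 - 44097) = sqrt(-43585) = I*sqrt(43585)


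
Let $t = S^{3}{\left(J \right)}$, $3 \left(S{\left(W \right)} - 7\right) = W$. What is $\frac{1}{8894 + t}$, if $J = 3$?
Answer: $\frac{1}{9406} \approx 0.00010632$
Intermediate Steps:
$S{\left(W \right)} = 7 + \frac{W}{3}$
$t = 512$ ($t = \left(7 + \frac{1}{3} \cdot 3\right)^{3} = \left(7 + 1\right)^{3} = 8^{3} = 512$)
$\frac{1}{8894 + t} = \frac{1}{8894 + 512} = \frac{1}{9406}$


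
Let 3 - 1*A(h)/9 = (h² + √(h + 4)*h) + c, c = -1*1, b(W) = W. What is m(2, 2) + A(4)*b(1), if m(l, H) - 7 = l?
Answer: -99 - 72*√2 ≈ -200.82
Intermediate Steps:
m(l, H) = 7 + l
c = -1
A(h) = 36 - 9*h² - 9*h*√(4 + h) (A(h) = 27 - 9*((h² + √(h + 4)*h) - 1) = 27 - 9*((h² + √(4 + h)*h) - 1) = 27 - 9*((h² + h*√(4 + h)) - 1) = 27 - 9*(-1 + h² + h*√(4 + h)) = 27 + (9 - 9*h² - 9*h*√(4 + h)) = 36 - 9*h² - 9*h*√(4 + h))
m(2, 2) + A(4)*b(1) = (7 + 2) + (36 - 9*4² - 9*4*√(4 + 4))*1 = 9 + (36 - 9*16 - 9*4*√8)*1 = 9 + (36 - 144 - 9*4*2*√2)*1 = 9 + (36 - 144 - 72*√2)*1 = 9 + (-108 - 72*√2)*1 = 9 + (-108 - 72*√2) = -99 - 72*√2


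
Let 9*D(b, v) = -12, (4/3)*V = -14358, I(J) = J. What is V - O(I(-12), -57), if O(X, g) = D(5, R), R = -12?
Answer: -64603/6 ≈ -10767.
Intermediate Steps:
V = -21537/2 (V = (¾)*(-14358) = -21537/2 ≈ -10769.)
D(b, v) = -4/3 (D(b, v) = (⅑)*(-12) = -4/3)
O(X, g) = -4/3
V - O(I(-12), -57) = -21537/2 - 1*(-4/3) = -21537/2 + 4/3 = -64603/6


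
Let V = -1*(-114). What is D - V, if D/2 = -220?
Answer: -554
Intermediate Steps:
D = -440 (D = 2*(-220) = -440)
V = 114
D - V = -440 - 1*114 = -440 - 114 = -554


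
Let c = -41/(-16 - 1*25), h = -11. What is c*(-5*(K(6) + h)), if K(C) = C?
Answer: 25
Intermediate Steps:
c = 1 (c = -41/(-16 - 25) = -41/(-41) = -41*(-1/41) = 1)
c*(-5*(K(6) + h)) = 1*(-5*(6 - 11)) = 1*(-5*(-5)) = 1*25 = 25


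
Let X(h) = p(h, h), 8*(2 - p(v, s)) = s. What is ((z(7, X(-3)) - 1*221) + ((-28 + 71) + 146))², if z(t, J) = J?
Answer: 56169/64 ≈ 877.64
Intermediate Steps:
p(v, s) = 2 - s/8
X(h) = 2 - h/8
((z(7, X(-3)) - 1*221) + ((-28 + 71) + 146))² = (((2 - ⅛*(-3)) - 1*221) + ((-28 + 71) + 146))² = (((2 + 3/8) - 221) + (43 + 146))² = ((19/8 - 221) + 189)² = (-1749/8 + 189)² = (-237/8)² = 56169/64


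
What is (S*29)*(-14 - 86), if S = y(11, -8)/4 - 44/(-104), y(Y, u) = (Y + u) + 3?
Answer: -72500/13 ≈ -5576.9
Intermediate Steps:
y(Y, u) = 3 + Y + u
S = 25/13 (S = (3 + 11 - 8)/4 - 44/(-104) = 6*(1/4) - 44*(-1/104) = 3/2 + 11/26 = 25/13 ≈ 1.9231)
(S*29)*(-14 - 86) = ((25/13)*29)*(-14 - 86) = (725/13)*(-100) = -72500/13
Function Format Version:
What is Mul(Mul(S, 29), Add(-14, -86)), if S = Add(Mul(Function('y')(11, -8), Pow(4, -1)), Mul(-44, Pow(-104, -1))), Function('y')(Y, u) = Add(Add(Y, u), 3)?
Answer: Rational(-72500, 13) ≈ -5576.9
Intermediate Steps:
Function('y')(Y, u) = Add(3, Y, u)
S = Rational(25, 13) (S = Add(Mul(Add(3, 11, -8), Pow(4, -1)), Mul(-44, Pow(-104, -1))) = Add(Mul(6, Rational(1, 4)), Mul(-44, Rational(-1, 104))) = Add(Rational(3, 2), Rational(11, 26)) = Rational(25, 13) ≈ 1.9231)
Mul(Mul(S, 29), Add(-14, -86)) = Mul(Mul(Rational(25, 13), 29), Add(-14, -86)) = Mul(Rational(725, 13), -100) = Rational(-72500, 13)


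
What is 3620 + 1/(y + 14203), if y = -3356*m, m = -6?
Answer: 124307181/34339 ≈ 3620.0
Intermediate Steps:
y = 20136 (y = -3356*(-6) = 20136)
3620 + 1/(y + 14203) = 3620 + 1/(20136 + 14203) = 3620 + 1/34339 = 124307181/34339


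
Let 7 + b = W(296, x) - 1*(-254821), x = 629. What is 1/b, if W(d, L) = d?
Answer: 1/255110 ≈ 3.9199e-6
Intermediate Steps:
b = 255110 (b = -7 + (296 - 1*(-254821)) = -7 + (296 + 254821) = -7 + 255117 = 255110)
1/b = 1/255110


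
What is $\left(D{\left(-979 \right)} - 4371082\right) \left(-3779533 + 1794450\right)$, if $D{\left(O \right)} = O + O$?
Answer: $8680847362320$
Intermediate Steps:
$D{\left(O \right)} = 2 O$
$\left(D{\left(-979 \right)} - 4371082\right) \left(-3779533 + 1794450\right) = \left(2 \left(-979\right) - 4371082\right) \left(-3779533 + 1794450\right) = \left(-1958 - 4371082\right) \left(-1985083\right) = \left(-4373040\right) \left(-1985083\right) = 8680847362320$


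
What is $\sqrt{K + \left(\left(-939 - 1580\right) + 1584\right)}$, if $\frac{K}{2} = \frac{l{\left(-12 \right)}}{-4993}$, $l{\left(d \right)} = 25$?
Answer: $\frac{i \sqrt{23309845465}}{4993} \approx 30.578 i$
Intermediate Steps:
$K = - \frac{50}{4993}$ ($K = 2 \frac{25}{-4993} = 2 \cdot 25 \left(- \frac{1}{4993}\right) = 2 \left(- \frac{25}{4993}\right) = - \frac{50}{4993} \approx -0.010014$)
$\sqrt{K + \left(\left(-939 - 1580\right) + 1584\right)} = \sqrt{- \frac{50}{4993} + \left(\left(-939 - 1580\right) + 1584\right)} = \sqrt{- \frac{50}{4993} + \left(-2519 + 1584\right)} = \sqrt{- \frac{50}{4993} - 935} = \sqrt{- \frac{4668505}{4993}} = \frac{i \sqrt{23309845465}}{4993}$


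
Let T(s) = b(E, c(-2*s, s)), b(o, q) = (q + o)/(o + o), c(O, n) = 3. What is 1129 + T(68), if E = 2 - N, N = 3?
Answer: 1128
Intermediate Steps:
E = -1 (E = 2 - 1*3 = 2 - 3 = -1)
b(o, q) = (o + q)/(2*o) (b(o, q) = (o + q)/((2*o)) = (o + q)*(1/(2*o)) = (o + q)/(2*o))
T(s) = -1 (T(s) = (1/2)*(-1 + 3)/(-1) = (1/2)*(-1)*2 = -1)
1129 + T(68) = 1129 - 1 = 1128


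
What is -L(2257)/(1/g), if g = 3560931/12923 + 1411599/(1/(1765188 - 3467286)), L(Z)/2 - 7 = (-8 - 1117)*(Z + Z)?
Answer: -315357178935085002745290/12923 ≈ -2.4403e+19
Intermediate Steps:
L(Z) = 14 - 4500*Z (L(Z) = 14 + 2*((-8 - 1117)*(Z + Z)) = 14 + 2*(-2250*Z) = 14 - 4500*Z)
g = -31049831500293015/12923 (g = 3560931*(1/12923) + 1411599/(1/(-1702098)) = 3560931/12923 + 1411599/(-1/1702098) = 3560931/12923 + 1411599*(-1702098) = 3560931/12923 - 2402679834702 = -31049831500293015/12923 ≈ -2.4027e+12)
-L(2257)/(1/g) = -(14 - 4500*2257)/(1/(-31049831500293015/12923)) = -(14 - 10156500)/(-12923/31049831500293015) = -(-10156486)*(-31049831500293015)/12923 = -1*315357178935085002745290/12923 = -315357178935085002745290/12923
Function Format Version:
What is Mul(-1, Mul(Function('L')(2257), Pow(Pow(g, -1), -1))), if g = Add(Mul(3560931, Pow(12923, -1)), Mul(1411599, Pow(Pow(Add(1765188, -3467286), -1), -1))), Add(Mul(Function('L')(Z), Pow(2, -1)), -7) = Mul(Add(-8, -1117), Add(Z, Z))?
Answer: Rational(-315357178935085002745290, 12923) ≈ -2.4403e+19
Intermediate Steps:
Function('L')(Z) = Add(14, Mul(-4500, Z)) (Function('L')(Z) = Add(14, Mul(2, Mul(Add(-8, -1117), Add(Z, Z)))) = Add(14, Mul(2, Mul(-1125, Mul(2, Z)))) = Add(14, Mul(2, Mul(-2250, Z))) = Add(14, Mul(-4500, Z)))
g = Rational(-31049831500293015, 12923) (g = Add(Mul(3560931, Rational(1, 12923)), Mul(1411599, Pow(Pow(-1702098, -1), -1))) = Add(Rational(3560931, 12923), Mul(1411599, Pow(Rational(-1, 1702098), -1))) = Add(Rational(3560931, 12923), Mul(1411599, -1702098)) = Add(Rational(3560931, 12923), -2402679834702) = Rational(-31049831500293015, 12923) ≈ -2.4027e+12)
Mul(-1, Mul(Function('L')(2257), Pow(Pow(g, -1), -1))) = Mul(-1, Mul(Add(14, Mul(-4500, 2257)), Pow(Pow(Rational(-31049831500293015, 12923), -1), -1))) = Mul(-1, Mul(Add(14, -10156500), Pow(Rational(-12923, 31049831500293015), -1))) = Mul(-1, Mul(-10156486, Rational(-31049831500293015, 12923))) = Mul(-1, Rational(315357178935085002745290, 12923)) = Rational(-315357178935085002745290, 12923)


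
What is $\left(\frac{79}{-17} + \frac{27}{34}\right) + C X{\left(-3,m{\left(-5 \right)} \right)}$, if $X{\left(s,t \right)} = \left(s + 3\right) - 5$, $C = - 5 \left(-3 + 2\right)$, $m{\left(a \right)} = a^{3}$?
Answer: $- \frac{981}{34} \approx -28.853$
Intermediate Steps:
$C = 5$ ($C = \left(-5\right) \left(-1\right) = 5$)
$X{\left(s,t \right)} = -2 + s$ ($X{\left(s,t \right)} = \left(3 + s\right) - 5 = -2 + s$)
$\left(\frac{79}{-17} + \frac{27}{34}\right) + C X{\left(-3,m{\left(-5 \right)} \right)} = \left(\frac{79}{-17} + \frac{27}{34}\right) + 5 \left(-2 - 3\right) = \left(79 \left(- \frac{1}{17}\right) + 27 \cdot \frac{1}{34}\right) + 5 \left(-5\right) = \left(- \frac{79}{17} + \frac{27}{34}\right) - 25 = - \frac{131}{34} - 25 = - \frac{981}{34}$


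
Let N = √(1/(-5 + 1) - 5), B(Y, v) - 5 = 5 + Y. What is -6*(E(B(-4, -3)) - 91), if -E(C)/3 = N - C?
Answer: 438 + 9*I*√21 ≈ 438.0 + 41.243*I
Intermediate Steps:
B(Y, v) = 10 + Y (B(Y, v) = 5 + (5 + Y) = 10 + Y)
N = I*√21/2 (N = √(1/(-4) - 5) = √(-¼ - 5) = √(-21/4) = I*√21/2 ≈ 2.2913*I)
E(C) = 3*C - 3*I*√21/2 (E(C) = -3*(I*√21/2 - C) = -3*(-C + I*√21/2) = 3*C - 3*I*√21/2)
-6*(E(B(-4, -3)) - 91) = -6*((3*(10 - 4) - 3*I*√21/2) - 91) = -6*((3*6 - 3*I*√21/2) - 91) = -6*((18 - 3*I*√21/2) - 91) = -6*(-73 - 3*I*√21/2) = 438 + 9*I*√21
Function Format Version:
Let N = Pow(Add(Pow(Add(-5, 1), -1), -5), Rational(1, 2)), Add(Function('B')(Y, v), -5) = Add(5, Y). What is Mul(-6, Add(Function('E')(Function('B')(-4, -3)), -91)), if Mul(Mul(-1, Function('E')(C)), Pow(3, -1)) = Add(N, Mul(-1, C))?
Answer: Add(438, Mul(9, I, Pow(21, Rational(1, 2)))) ≈ Add(438.00, Mul(41.243, I))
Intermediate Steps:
Function('B')(Y, v) = Add(10, Y) (Function('B')(Y, v) = Add(5, Add(5, Y)) = Add(10, Y))
N = Mul(Rational(1, 2), I, Pow(21, Rational(1, 2))) (N = Pow(Add(Pow(-4, -1), -5), Rational(1, 2)) = Pow(Add(Rational(-1, 4), -5), Rational(1, 2)) = Pow(Rational(-21, 4), Rational(1, 2)) = Mul(Rational(1, 2), I, Pow(21, Rational(1, 2))) ≈ Mul(2.2913, I))
Function('E')(C) = Add(Mul(3, C), Mul(Rational(-3, 2), I, Pow(21, Rational(1, 2)))) (Function('E')(C) = Mul(-3, Add(Mul(Rational(1, 2), I, Pow(21, Rational(1, 2))), Mul(-1, C))) = Mul(-3, Add(Mul(-1, C), Mul(Rational(1, 2), I, Pow(21, Rational(1, 2))))) = Add(Mul(3, C), Mul(Rational(-3, 2), I, Pow(21, Rational(1, 2)))))
Mul(-6, Add(Function('E')(Function('B')(-4, -3)), -91)) = Mul(-6, Add(Add(Mul(3, Add(10, -4)), Mul(Rational(-3, 2), I, Pow(21, Rational(1, 2)))), -91)) = Mul(-6, Add(Add(Mul(3, 6), Mul(Rational(-3, 2), I, Pow(21, Rational(1, 2)))), -91)) = Mul(-6, Add(Add(18, Mul(Rational(-3, 2), I, Pow(21, Rational(1, 2)))), -91)) = Mul(-6, Add(-73, Mul(Rational(-3, 2), I, Pow(21, Rational(1, 2))))) = Add(438, Mul(9, I, Pow(21, Rational(1, 2))))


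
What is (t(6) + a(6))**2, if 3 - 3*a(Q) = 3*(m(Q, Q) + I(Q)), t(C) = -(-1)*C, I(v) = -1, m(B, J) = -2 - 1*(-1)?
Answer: 81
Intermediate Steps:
m(B, J) = -1 (m(B, J) = -2 + 1 = -1)
t(C) = C
a(Q) = 3 (a(Q) = 1 - (-1 - 1) = 1 - (-2) = 1 - 1/3*(-6) = 1 + 2 = 3)
(t(6) + a(6))**2 = (6 + 3)**2 = 9**2 = 81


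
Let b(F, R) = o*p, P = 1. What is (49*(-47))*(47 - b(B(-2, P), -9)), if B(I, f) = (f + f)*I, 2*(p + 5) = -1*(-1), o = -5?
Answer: -112847/2 ≈ -56424.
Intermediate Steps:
p = -9/2 (p = -5 + (-1*(-1))/2 = -5 + (½)*1 = -5 + ½ = -9/2 ≈ -4.5000)
B(I, f) = 2*I*f (B(I, f) = (2*f)*I = 2*I*f)
b(F, R) = 45/2 (b(F, R) = -5*(-9/2) = 45/2)
(49*(-47))*(47 - b(B(-2, P), -9)) = (49*(-47))*(47 - 1*45/2) = -2303*(47 - 45/2) = -2303*49/2 = -112847/2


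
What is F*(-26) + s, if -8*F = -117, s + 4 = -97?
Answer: -1925/4 ≈ -481.25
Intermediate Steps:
s = -101 (s = -4 - 97 = -101)
F = 117/8 (F = -⅛*(-117) = 117/8 ≈ 14.625)
F*(-26) + s = (117/8)*(-26) - 101 = -1521/4 - 101 = -1925/4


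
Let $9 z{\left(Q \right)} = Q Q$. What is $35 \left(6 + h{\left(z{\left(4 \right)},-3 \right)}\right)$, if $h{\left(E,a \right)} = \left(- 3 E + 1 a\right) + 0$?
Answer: $- \frac{245}{3} \approx -81.667$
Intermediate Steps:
$z{\left(Q \right)} = \frac{Q^{2}}{9}$ ($z{\left(Q \right)} = \frac{Q Q}{9} = \frac{Q^{2}}{9}$)
$h{\left(E,a \right)} = a - 3 E$ ($h{\left(E,a \right)} = \left(- 3 E + a\right) + 0 = \left(a - 3 E\right) + 0 = a - 3 E$)
$35 \left(6 + h{\left(z{\left(4 \right)},-3 \right)}\right) = 35 \left(6 - \left(3 + 3 \frac{4^{2}}{9}\right)\right) = 35 \left(6 - \left(3 + 3 \cdot \frac{1}{9} \cdot 16\right)\right) = 35 \left(6 - \frac{25}{3}\right) = 35 \left(- \frac{7}{3}\right) = - \frac{245}{3}$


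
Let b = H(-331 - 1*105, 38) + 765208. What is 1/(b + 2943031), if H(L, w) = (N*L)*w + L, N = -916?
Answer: 1/18884091 ≈ 5.2955e-8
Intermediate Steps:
H(L, w) = L - 916*L*w (H(L, w) = (-916*L)*w + L = -916*L*w + L = L - 916*L*w)
b = 15941060 (b = (-331 - 1*105)*(1 - 916*38) + 765208 = (-331 - 105)*(1 - 34808) + 765208 = -436*(-34807) + 765208 = 15175852 + 765208 = 15941060)
1/(b + 2943031) = 1/(15941060 + 2943031) = 1/18884091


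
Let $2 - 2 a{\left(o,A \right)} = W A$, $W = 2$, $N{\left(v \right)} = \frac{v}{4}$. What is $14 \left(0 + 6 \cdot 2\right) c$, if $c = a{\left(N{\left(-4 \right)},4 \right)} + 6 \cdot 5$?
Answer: $4536$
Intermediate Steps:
$N{\left(v \right)} = \frac{v}{4}$ ($N{\left(v \right)} = v \frac{1}{4} = \frac{v}{4}$)
$a{\left(o,A \right)} = 1 - A$ ($a{\left(o,A \right)} = 1 - \frac{2 A}{2} = 1 - A$)
$c = 27$ ($c = \left(1 - 4\right) + 6 \cdot 5 = \left(1 - 4\right) + 30 = -3 + 30 = 27$)
$14 \left(0 + 6 \cdot 2\right) c = 14 \left(0 + 6 \cdot 2\right) 27 = 14 \left(0 + 12\right) 27 = 14 \cdot 12 \cdot 27 = 168 \cdot 27 = 4536$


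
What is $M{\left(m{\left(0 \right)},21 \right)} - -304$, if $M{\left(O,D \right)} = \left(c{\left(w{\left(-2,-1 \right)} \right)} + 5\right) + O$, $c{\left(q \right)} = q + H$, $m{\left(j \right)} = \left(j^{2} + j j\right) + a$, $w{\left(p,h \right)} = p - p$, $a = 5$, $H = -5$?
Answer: $309$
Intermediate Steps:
$w{\left(p,h \right)} = 0$
$m{\left(j \right)} = 5 + 2 j^{2}$ ($m{\left(j \right)} = \left(j^{2} + j j\right) + 5 = \left(j^{2} + j^{2}\right) + 5 = 2 j^{2} + 5 = 5 + 2 j^{2}$)
$c{\left(q \right)} = -5 + q$ ($c{\left(q \right)} = q - 5 = -5 + q$)
$M{\left(O,D \right)} = O$ ($M{\left(O,D \right)} = \left(\left(-5 + 0\right) + 5\right) + O = \left(-5 + 5\right) + O = 0 + O = O$)
$M{\left(m{\left(0 \right)},21 \right)} - -304 = \left(5 + 2 \cdot 0^{2}\right) - -304 = \left(5 + 2 \cdot 0\right) + 304 = \left(5 + 0\right) + 304 = 5 + 304 = 309$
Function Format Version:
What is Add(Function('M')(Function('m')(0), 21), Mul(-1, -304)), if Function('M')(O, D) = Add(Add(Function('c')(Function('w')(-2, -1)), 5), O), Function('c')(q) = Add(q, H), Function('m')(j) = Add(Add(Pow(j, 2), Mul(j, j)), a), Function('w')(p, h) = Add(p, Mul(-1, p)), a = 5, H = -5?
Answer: 309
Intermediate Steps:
Function('w')(p, h) = 0
Function('m')(j) = Add(5, Mul(2, Pow(j, 2))) (Function('m')(j) = Add(Add(Pow(j, 2), Mul(j, j)), 5) = Add(Add(Pow(j, 2), Pow(j, 2)), 5) = Add(Mul(2, Pow(j, 2)), 5) = Add(5, Mul(2, Pow(j, 2))))
Function('c')(q) = Add(-5, q) (Function('c')(q) = Add(q, -5) = Add(-5, q))
Function('M')(O, D) = O (Function('M')(O, D) = Add(Add(Add(-5, 0), 5), O) = Add(Add(-5, 5), O) = Add(0, O) = O)
Add(Function('M')(Function('m')(0), 21), Mul(-1, -304)) = Add(Add(5, Mul(2, Pow(0, 2))), Mul(-1, -304)) = Add(Add(5, Mul(2, 0)), 304) = Add(Add(5, 0), 304) = Add(5, 304) = 309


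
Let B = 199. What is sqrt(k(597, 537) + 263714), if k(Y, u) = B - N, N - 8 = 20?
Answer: sqrt(263885) ≈ 513.70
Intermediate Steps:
N = 28 (N = 8 + 20 = 28)
k(Y, u) = 171 (k(Y, u) = 199 - 1*28 = 199 - 28 = 171)
sqrt(k(597, 537) + 263714) = sqrt(171 + 263714) = sqrt(263885)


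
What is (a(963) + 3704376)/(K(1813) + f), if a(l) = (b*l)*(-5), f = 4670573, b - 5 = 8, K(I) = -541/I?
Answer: 6602548953/8467748308 ≈ 0.77973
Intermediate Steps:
b = 13 (b = 5 + 8 = 13)
a(l) = -65*l (a(l) = (13*l)*(-5) = -65*l)
(a(963) + 3704376)/(K(1813) + f) = (-65*963 + 3704376)/(-541/1813 + 4670573) = (-62595 + 3704376)/(-541*1/1813 + 4670573) = 3641781/(-541/1813 + 4670573) = 3641781/(8467748308/1813) = 3641781*(1813/8467748308) = 6602548953/8467748308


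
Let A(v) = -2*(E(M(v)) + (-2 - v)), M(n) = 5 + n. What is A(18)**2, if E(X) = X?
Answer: 36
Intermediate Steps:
A(v) = -6 (A(v) = -2*((5 + v) + (-2 - v)) = -2*3 = -6)
A(18)**2 = (-6)**2 = 36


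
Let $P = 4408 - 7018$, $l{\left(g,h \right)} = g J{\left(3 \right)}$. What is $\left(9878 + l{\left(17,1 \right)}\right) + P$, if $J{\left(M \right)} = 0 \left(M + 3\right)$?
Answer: $7268$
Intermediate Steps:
$J{\left(M \right)} = 0$ ($J{\left(M \right)} = 0 \left(3 + M\right) = 0$)
$l{\left(g,h \right)} = 0$ ($l{\left(g,h \right)} = g 0 = 0$)
$P = -2610$
$\left(9878 + l{\left(17,1 \right)}\right) + P = \left(9878 + 0\right) - 2610 = 9878 - 2610 = 7268$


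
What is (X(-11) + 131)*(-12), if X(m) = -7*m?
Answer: -2496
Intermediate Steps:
(X(-11) + 131)*(-12) = (-7*(-11) + 131)*(-12) = (77 + 131)*(-12) = 208*(-12) = -2496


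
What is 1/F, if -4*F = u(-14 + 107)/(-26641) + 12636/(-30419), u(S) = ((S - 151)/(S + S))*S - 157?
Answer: 1620785158/165488871 ≈ 9.7939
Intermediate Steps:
u(S) = -465/2 + S/2 (u(S) = ((-151 + S)/((2*S)))*S - 157 = ((-151 + S)*(1/(2*S)))*S - 157 = ((-151 + S)/(2*S))*S - 157 = (-151/2 + S/2) - 157 = -465/2 + S/2)
F = 165488871/1620785158 (F = -((-465/2 + (-14 + 107)/2)/(-26641) + 12636/(-30419))/4 = -((-465/2 + (½)*93)*(-1/26641) + 12636*(-1/30419))/4 = -((-465/2 + 93/2)*(-1/26641) - 12636/30419)/4 = -(-186*(-1/26641) - 12636/30419)/4 = -(186/26641 - 12636/30419)/4 = -¼*(-330977742/810392579) = 165488871/1620785158 ≈ 0.10210)
1/F = 1/(165488871/1620785158) = 1620785158/165488871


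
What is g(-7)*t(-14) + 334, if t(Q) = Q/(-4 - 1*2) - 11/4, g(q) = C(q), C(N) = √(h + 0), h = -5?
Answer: 334 - 5*I*√5/12 ≈ 334.0 - 0.93169*I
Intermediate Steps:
C(N) = I*√5 (C(N) = √(-5 + 0) = √(-5) = I*√5)
g(q) = I*√5
t(Q) = -11/4 - Q/6 (t(Q) = Q/(-4 - 2) - 11*¼ = Q/(-6) - 11/4 = Q*(-⅙) - 11/4 = -Q/6 - 11/4 = -11/4 - Q/6)
g(-7)*t(-14) + 334 = (I*√5)*(-11/4 - ⅙*(-14)) + 334 = (I*√5)*(-11/4 + 7/3) + 334 = (I*√5)*(-5/12) + 334 = -5*I*√5/12 + 334 = 334 - 5*I*√5/12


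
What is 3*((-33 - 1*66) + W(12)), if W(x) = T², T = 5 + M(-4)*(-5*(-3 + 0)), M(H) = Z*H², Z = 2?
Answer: 705378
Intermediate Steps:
M(H) = 2*H²
T = 485 (T = 5 + (2*(-4)²)*(-5*(-3 + 0)) = 5 + (2*16)*(-5*(-3)) = 5 + 32*15 = 5 + 480 = 485)
W(x) = 235225 (W(x) = 485² = 235225)
3*((-33 - 1*66) + W(12)) = 3*((-33 - 1*66) + 235225) = 3*((-33 - 66) + 235225) = 3*(-99 + 235225) = 3*235126 = 705378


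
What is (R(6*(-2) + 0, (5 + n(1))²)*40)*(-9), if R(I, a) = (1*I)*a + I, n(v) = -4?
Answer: 8640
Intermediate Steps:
R(I, a) = I + I*a (R(I, a) = I*a + I = I + I*a)
(R(6*(-2) + 0, (5 + n(1))²)*40)*(-9) = (((6*(-2) + 0)*(1 + (5 - 4)²))*40)*(-9) = (((-12 + 0)*(1 + 1²))*40)*(-9) = (-12*(1 + 1)*40)*(-9) = (-12*2*40)*(-9) = -24*40*(-9) = -960*(-9) = 8640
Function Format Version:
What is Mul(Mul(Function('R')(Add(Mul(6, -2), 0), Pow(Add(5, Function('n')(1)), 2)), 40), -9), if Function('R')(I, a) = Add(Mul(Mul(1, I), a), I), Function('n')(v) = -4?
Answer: 8640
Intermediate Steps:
Function('R')(I, a) = Add(I, Mul(I, a)) (Function('R')(I, a) = Add(Mul(I, a), I) = Add(I, Mul(I, a)))
Mul(Mul(Function('R')(Add(Mul(6, -2), 0), Pow(Add(5, Function('n')(1)), 2)), 40), -9) = Mul(Mul(Mul(Add(Mul(6, -2), 0), Add(1, Pow(Add(5, -4), 2))), 40), -9) = Mul(Mul(Mul(Add(-12, 0), Add(1, Pow(1, 2))), 40), -9) = Mul(Mul(Mul(-12, Add(1, 1)), 40), -9) = Mul(Mul(Mul(-12, 2), 40), -9) = Mul(Mul(-24, 40), -9) = Mul(-960, -9) = 8640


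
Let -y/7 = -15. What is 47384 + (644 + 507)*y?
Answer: 168239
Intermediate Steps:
y = 105 (y = -7*(-15) = 105)
47384 + (644 + 507)*y = 47384 + (644 + 507)*105 = 47384 + 1151*105 = 47384 + 120855 = 168239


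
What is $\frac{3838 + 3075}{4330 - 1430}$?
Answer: $\frac{6913}{2900} \approx 2.3838$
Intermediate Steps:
$\frac{3838 + 3075}{4330 - 1430} = \frac{6913}{2900}$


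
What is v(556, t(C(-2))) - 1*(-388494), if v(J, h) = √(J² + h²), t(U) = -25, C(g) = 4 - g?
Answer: 388494 + √309761 ≈ 3.8905e+5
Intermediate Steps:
v(556, t(C(-2))) - 1*(-388494) = √(556² + (-25)²) - 1*(-388494) = √(309136 + 625) + 388494 = √309761 + 388494 = 388494 + √309761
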